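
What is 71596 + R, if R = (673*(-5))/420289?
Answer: 30091007879/420289 ≈ 71596.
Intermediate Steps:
R = -3365/420289 (R = -3365*1/420289 = -3365/420289 ≈ -0.0080064)
71596 + R = 71596 - 3365/420289 = 30091007879/420289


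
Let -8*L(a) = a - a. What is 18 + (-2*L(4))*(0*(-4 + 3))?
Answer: 18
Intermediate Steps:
L(a) = 0 (L(a) = -(a - a)/8 = -1/8*0 = 0)
18 + (-2*L(4))*(0*(-4 + 3)) = 18 + (-2*0)*(0*(-4 + 3)) = 18 + 0*(0*(-1)) = 18 + 0*0 = 18 + 0 = 18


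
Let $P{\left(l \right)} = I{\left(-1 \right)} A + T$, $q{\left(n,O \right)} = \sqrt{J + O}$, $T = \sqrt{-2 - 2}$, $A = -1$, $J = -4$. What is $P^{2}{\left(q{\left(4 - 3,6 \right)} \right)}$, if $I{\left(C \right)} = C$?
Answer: $-3 + 4 i \approx -3.0 + 4.0 i$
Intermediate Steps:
$T = 2 i$ ($T = \sqrt{-4} = 2 i \approx 2.0 i$)
$q{\left(n,O \right)} = \sqrt{-4 + O}$
$P{\left(l \right)} = 1 + 2 i$ ($P{\left(l \right)} = \left(-1\right) \left(-1\right) + 2 i = 1 + 2 i$)
$P^{2}{\left(q{\left(4 - 3,6 \right)} \right)} = \left(1 + 2 i\right)^{2}$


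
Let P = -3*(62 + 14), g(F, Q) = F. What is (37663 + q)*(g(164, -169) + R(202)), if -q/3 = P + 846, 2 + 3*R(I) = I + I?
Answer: 10671082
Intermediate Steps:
R(I) = -⅔ + 2*I/3 (R(I) = -⅔ + (I + I)/3 = -⅔ + (2*I)/3 = -⅔ + 2*I/3)
P = -228 (P = -3*76 = -228)
q = -1854 (q = -3*(-228 + 846) = -3*618 = -1854)
(37663 + q)*(g(164, -169) + R(202)) = (37663 - 1854)*(164 + (-⅔ + (⅔)*202)) = 35809*(164 + (-⅔ + 404/3)) = 35809*(164 + 134) = 35809*298 = 10671082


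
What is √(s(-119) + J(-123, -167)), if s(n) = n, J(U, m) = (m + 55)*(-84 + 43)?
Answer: 3*√497 ≈ 66.880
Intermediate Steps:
J(U, m) = -2255 - 41*m (J(U, m) = (55 + m)*(-41) = -2255 - 41*m)
√(s(-119) + J(-123, -167)) = √(-119 + (-2255 - 41*(-167))) = √(-119 + (-2255 + 6847)) = √(-119 + 4592) = √4473 = 3*√497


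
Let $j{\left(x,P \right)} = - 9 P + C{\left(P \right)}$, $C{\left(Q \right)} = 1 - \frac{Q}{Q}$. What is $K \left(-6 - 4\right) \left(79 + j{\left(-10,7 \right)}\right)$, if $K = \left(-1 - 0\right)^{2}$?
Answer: $-160$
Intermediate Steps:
$K = 1$ ($K = \left(-1 + 0\right)^{2} = \left(-1\right)^{2} = 1$)
$C{\left(Q \right)} = 0$ ($C{\left(Q \right)} = 1 - 1 = 0$)
$j{\left(x,P \right)} = - 9 P$ ($j{\left(x,P \right)} = - 9 P + 0 = - 9 P$)
$K \left(-6 - 4\right) \left(79 + j{\left(-10,7 \right)}\right) = 1 \left(-6 - 4\right) \left(79 - 63\right) = 1 \left(-10\right) \left(79 - 63\right) = \left(-10\right) 16 = -160$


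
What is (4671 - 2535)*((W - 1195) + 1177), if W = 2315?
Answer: 4906392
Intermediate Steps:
(4671 - 2535)*((W - 1195) + 1177) = (4671 - 2535)*((2315 - 1195) + 1177) = 2136*(1120 + 1177) = 2136*2297 = 4906392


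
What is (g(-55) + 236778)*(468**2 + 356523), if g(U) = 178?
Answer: 136379314932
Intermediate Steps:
(g(-55) + 236778)*(468**2 + 356523) = (178 + 236778)*(468**2 + 356523) = 236956*(219024 + 356523) = 236956*575547 = 136379314932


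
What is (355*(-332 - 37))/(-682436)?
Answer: 130995/682436 ≈ 0.19195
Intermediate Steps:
(355*(-332 - 37))/(-682436) = (355*(-369))*(-1/682436) = -130995*(-1/682436) = 130995/682436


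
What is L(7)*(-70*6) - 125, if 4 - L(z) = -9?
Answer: -5585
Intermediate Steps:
L(z) = 13 (L(z) = 4 - 1*(-9) = 4 + 9 = 13)
L(7)*(-70*6) - 125 = 13*(-70*6) - 125 = 13*(-420) - 125 = -5460 - 125 = -5585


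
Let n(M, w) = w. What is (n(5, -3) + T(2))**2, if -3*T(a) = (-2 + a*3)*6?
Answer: 121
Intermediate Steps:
T(a) = 4 - 6*a (T(a) = -(-2 + a*3)*6/3 = -(-2 + 3*a)*6/3 = -(-12 + 18*a)/3 = 4 - 6*a)
(n(5, -3) + T(2))**2 = (-3 + (4 - 6*2))**2 = (-3 + (4 - 12))**2 = (-3 - 8)**2 = (-11)**2 = 121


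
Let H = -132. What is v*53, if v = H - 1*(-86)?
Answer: -2438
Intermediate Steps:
v = -46 (v = -132 - 1*(-86) = -132 + 86 = -46)
v*53 = -46*53 = -2438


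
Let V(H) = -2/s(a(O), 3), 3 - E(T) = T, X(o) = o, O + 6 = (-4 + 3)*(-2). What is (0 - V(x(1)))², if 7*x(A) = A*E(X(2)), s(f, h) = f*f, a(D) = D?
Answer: 1/64 ≈ 0.015625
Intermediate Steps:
O = -4 (O = -6 + (-4 + 3)*(-2) = -6 - 1*(-2) = -6 + 2 = -4)
E(T) = 3 - T
s(f, h) = f²
x(A) = A/7 (x(A) = (A*(3 - 1*2))/7 = (A*(3 - 2))/7 = (A*1)/7 = A/7)
V(H) = -⅛ (V(H) = -2/((-4)²) = -2/16 = -2*1/16 = -⅛)
(0 - V(x(1)))² = (0 - 1*(-⅛))² = (0 + ⅛)² = (⅛)² = 1/64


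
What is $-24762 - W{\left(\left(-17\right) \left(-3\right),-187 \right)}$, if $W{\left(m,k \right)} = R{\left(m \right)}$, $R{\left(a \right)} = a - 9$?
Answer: $-24804$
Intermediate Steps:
$R{\left(a \right)} = -9 + a$
$W{\left(m,k \right)} = -9 + m$
$-24762 - W{\left(\left(-17\right) \left(-3\right),-187 \right)} = -24762 - \left(-9 - -51\right) = -24762 - \left(-9 + 51\right) = -24762 - 42 = -24804$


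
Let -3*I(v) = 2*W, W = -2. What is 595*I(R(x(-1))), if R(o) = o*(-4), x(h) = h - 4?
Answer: 2380/3 ≈ 793.33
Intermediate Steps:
x(h) = -4 + h
R(o) = -4*o
I(v) = 4/3 (I(v) = -2*(-2)/3 = -1/3*(-4) = 4/3)
595*I(R(x(-1))) = 595*(4/3) = 2380/3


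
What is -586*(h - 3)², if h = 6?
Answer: -5274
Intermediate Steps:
-586*(h - 3)² = -586*(6 - 3)² = -586*3² = -586*9 = -5274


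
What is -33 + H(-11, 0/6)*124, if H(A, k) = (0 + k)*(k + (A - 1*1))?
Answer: -33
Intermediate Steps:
H(A, k) = k*(-1 + A + k) (H(A, k) = k*(k + (A - 1)) = k*(k + (-1 + A)) = k*(-1 + A + k))
-33 + H(-11, 0/6)*124 = -33 + ((0/6)*(-1 - 11 + 0/6))*124 = -33 + ((0*(⅙))*(-1 - 11 + 0*(⅙)))*124 = -33 + (0*(-1 - 11 + 0))*124 = -33 + (0*(-12))*124 = -33 + 0*124 = -33 + 0 = -33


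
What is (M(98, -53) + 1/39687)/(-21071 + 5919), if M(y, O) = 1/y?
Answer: -39785/58931067552 ≈ -6.7511e-7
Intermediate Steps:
(M(98, -53) + 1/39687)/(-21071 + 5919) = (1/98 + 1/39687)/(-21071 + 5919) = (1/98 + 1/39687)/(-15152) = (39785/3889326)*(-1/15152) = -39785/58931067552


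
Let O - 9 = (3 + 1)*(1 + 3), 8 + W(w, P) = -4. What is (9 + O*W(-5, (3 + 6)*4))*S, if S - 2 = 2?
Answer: -1164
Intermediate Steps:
S = 4 (S = 2 + 2 = 4)
W(w, P) = -12 (W(w, P) = -8 - 4 = -12)
O = 25 (O = 9 + (3 + 1)*(1 + 3) = 9 + 4*4 = 9 + 16 = 25)
(9 + O*W(-5, (3 + 6)*4))*S = (9 + 25*(-12))*4 = (9 - 300)*4 = -291*4 = -1164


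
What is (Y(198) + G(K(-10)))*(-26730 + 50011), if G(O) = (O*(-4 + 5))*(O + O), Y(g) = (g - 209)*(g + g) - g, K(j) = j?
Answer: -101365474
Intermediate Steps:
Y(g) = -g + 2*g*(-209 + g) (Y(g) = (-209 + g)*(2*g) - g = 2*g*(-209 + g) - g = -g + 2*g*(-209 + g))
G(O) = 2*O² (G(O) = (O*1)*(2*O) = O*(2*O) = 2*O²)
(Y(198) + G(K(-10)))*(-26730 + 50011) = (198*(-419 + 2*198) + 2*(-10)²)*(-26730 + 50011) = (198*(-419 + 396) + 2*100)*23281 = (198*(-23) + 200)*23281 = (-4554 + 200)*23281 = -4354*23281 = -101365474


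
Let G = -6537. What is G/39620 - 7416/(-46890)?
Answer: -141089/20642020 ≈ -0.0068350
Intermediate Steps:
G/39620 - 7416/(-46890) = -6537/39620 - 7416/(-46890) = -6537*1/39620 - 7416*(-1/46890) = -6537/39620 + 412/2605 = -141089/20642020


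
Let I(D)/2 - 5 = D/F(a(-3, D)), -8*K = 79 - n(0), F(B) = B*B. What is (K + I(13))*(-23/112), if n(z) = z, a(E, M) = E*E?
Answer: -6647/72576 ≈ -0.091587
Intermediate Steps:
a(E, M) = E²
F(B) = B²
K = -79/8 (K = -(79 - 1*0)/8 = -(79 + 0)/8 = -⅛*79 = -79/8 ≈ -9.8750)
I(D) = 10 + 2*D/81 (I(D) = 10 + 2*(D/(((-3)²)²)) = 10 + 2*(D/(9²)) = 10 + 2*(D/81) = 10 + 2*D/81)
(K + I(13))*(-23/112) = (-79/8 + (10 + (2/81)*13))*(-23/112) = (-79/8 + (10 + 26/81))*(-23*1/112) = (-79/8 + 836/81)*(-23/112) = (289/648)*(-23/112) = -6647/72576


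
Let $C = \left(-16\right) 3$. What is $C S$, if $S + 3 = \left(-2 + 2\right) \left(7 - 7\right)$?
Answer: $144$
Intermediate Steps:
$C = -48$
$S = -3$ ($S = -3 + \left(-2 + 2\right) \left(7 - 7\right) = -3 + 0 \cdot 0 = -3 + 0 = -3$)
$C S = \left(-48\right) \left(-3\right) = 144$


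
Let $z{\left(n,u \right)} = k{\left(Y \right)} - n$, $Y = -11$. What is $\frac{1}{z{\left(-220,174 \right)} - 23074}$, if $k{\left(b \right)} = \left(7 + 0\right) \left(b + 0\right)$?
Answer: $- \frac{1}{22931} \approx -4.3609 \cdot 10^{-5}$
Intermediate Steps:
$k{\left(b \right)} = 7 b$
$z{\left(n,u \right)} = -77 - n$ ($z{\left(n,u \right)} = 7 \left(-11\right) - n = -77 - n$)
$\frac{1}{z{\left(-220,174 \right)} - 23074} = \frac{1}{\left(-77 - -220\right) - 23074} = \frac{1}{\left(-77 + 220\right) - 23074} = \frac{1}{143 - 23074} = \frac{1}{-22931} = - \frac{1}{22931}$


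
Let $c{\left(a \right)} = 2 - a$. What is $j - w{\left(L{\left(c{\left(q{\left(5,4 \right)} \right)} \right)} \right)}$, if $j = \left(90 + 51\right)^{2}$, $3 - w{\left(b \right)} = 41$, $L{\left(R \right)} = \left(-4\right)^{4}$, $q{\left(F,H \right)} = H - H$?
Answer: $19919$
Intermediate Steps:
$q{\left(F,H \right)} = 0$
$L{\left(R \right)} = 256$
$w{\left(b \right)} = -38$ ($w{\left(b \right)} = 3 - 41 = -38$)
$j = 19881$ ($j = 141^{2} = 19881$)
$j - w{\left(L{\left(c{\left(q{\left(5,4 \right)} \right)} \right)} \right)} = 19881 - -38 = 19881 + 38 = 19919$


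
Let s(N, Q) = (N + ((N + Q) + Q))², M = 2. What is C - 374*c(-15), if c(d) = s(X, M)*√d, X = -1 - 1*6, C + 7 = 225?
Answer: 218 - 37400*I*√15 ≈ 218.0 - 1.4485e+5*I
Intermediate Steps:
C = 218 (C = -7 + 225 = 218)
X = -7 (X = -1 - 6 = -7)
s(N, Q) = (2*N + 2*Q)² (s(N, Q) = (N + (N + 2*Q))² = (2*N + 2*Q)²)
c(d) = 100*√d (c(d) = (4*(-7 + 2)²)*√d = (4*(-5)²)*√d = (4*25)*√d = 100*√d)
C - 374*c(-15) = 218 - 37400*√(-15) = 218 - 37400*I*√15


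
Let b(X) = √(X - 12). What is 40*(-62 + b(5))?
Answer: -2480 + 40*I*√7 ≈ -2480.0 + 105.83*I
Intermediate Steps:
b(X) = √(-12 + X)
40*(-62 + b(5)) = 40*(-62 + √(-12 + 5)) = 40*(-62 + √(-7)) = 40*(-62 + I*√7) = -2480 + 40*I*√7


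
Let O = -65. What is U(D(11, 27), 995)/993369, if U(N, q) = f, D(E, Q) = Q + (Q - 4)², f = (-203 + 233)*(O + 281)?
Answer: 2160/331123 ≈ 0.0065233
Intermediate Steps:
f = 6480 (f = (-203 + 233)*(-65 + 281) = 30*216 = 6480)
D(E, Q) = Q + (-4 + Q)²
U(N, q) = 6480
U(D(11, 27), 995)/993369 = 6480/993369 = 6480*(1/993369) = 2160/331123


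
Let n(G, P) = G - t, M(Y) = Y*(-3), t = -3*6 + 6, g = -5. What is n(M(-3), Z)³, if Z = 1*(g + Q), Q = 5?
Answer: 9261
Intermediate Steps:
t = -12 (t = -18 + 6 = -12)
Z = 0 (Z = 1*(-5 + 5) = 1*0 = 0)
M(Y) = -3*Y
n(G, P) = 12 + G (n(G, P) = G - 1*(-12) = G + 12 = 12 + G)
n(M(-3), Z)³ = (12 - 3*(-3))³ = (12 + 9)³ = 21³ = 9261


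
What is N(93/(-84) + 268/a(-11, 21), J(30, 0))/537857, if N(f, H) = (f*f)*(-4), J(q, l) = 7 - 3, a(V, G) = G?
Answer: -958441/948779748 ≈ -0.0010102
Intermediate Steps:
J(q, l) = 4
N(f, H) = -4*f**2 (N(f, H) = f**2*(-4) = -4*f**2)
N(93/(-84) + 268/a(-11, 21), J(30, 0))/537857 = -4*(93/(-84) + 268/21)**2/537857 = -4*(93*(-1/84) + 268*(1/21))**2*(1/537857) = -4*(-31/28 + 268/21)**2*(1/537857) = -4*(979/84)**2*(1/537857) = -4*958441/7056*(1/537857) = -958441/1764*1/537857 = -958441/948779748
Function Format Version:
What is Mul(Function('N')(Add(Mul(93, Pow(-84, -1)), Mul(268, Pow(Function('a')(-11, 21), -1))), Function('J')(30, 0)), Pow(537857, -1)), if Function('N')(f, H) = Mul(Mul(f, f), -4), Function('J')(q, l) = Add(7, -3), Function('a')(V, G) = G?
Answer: Rational(-958441, 948779748) ≈ -0.0010102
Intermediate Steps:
Function('J')(q, l) = 4
Function('N')(f, H) = Mul(-4, Pow(f, 2)) (Function('N')(f, H) = Mul(Pow(f, 2), -4) = Mul(-4, Pow(f, 2)))
Mul(Function('N')(Add(Mul(93, Pow(-84, -1)), Mul(268, Pow(Function('a')(-11, 21), -1))), Function('J')(30, 0)), Pow(537857, -1)) = Mul(Mul(-4, Pow(Add(Mul(93, Pow(-84, -1)), Mul(268, Pow(21, -1))), 2)), Pow(537857, -1)) = Mul(Mul(-4, Pow(Add(Mul(93, Rational(-1, 84)), Mul(268, Rational(1, 21))), 2)), Rational(1, 537857)) = Mul(Mul(-4, Pow(Add(Rational(-31, 28), Rational(268, 21)), 2)), Rational(1, 537857)) = Mul(Mul(-4, Pow(Rational(979, 84), 2)), Rational(1, 537857)) = Mul(Mul(-4, Rational(958441, 7056)), Rational(1, 537857)) = Mul(Rational(-958441, 1764), Rational(1, 537857)) = Rational(-958441, 948779748)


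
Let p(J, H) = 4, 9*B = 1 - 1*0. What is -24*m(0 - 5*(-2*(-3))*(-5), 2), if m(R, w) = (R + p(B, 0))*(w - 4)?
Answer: 7392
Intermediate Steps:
B = ⅑ (B = (1 - 1*0)/9 = (1 + 0)/9 = (⅑)*1 = ⅑ ≈ 0.11111)
m(R, w) = (-4 + w)*(4 + R) (m(R, w) = (R + 4)*(w - 4) = (4 + R)*(-4 + w) = (-4 + w)*(4 + R))
-24*m(0 - 5*(-2*(-3))*(-5), 2) = -24*(-16 - 4*(0 - 5*(-2*(-3))*(-5)) + 4*2 + (0 - 5*(-2*(-3))*(-5))*2) = -24*(-16 - 4*(0 - 30*(-5)) + 8 + (0 - 30*(-5))*2) = -24*(-16 - 4*(0 - 5*(-30)) + 8 + (0 - 5*(-30))*2) = -24*(-16 - 4*(0 + 150) + 8 + (0 + 150)*2) = -24*(-16 - 4*150 + 8 + 150*2) = -24*(-16 - 600 + 8 + 300) = -24*(-308) = 7392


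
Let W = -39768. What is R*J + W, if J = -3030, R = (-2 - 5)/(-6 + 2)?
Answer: -90141/2 ≈ -45071.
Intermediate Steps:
R = 7/4 (R = -7/(-4) = -7*(-¼) = 7/4 ≈ 1.7500)
R*J + W = (7/4)*(-3030) - 39768 = -10605/2 - 39768 = -90141/2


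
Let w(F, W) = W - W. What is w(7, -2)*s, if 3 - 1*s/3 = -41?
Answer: 0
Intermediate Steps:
w(F, W) = 0
s = 132 (s = 9 - 3*(-41) = 9 + 123 = 132)
w(7, -2)*s = 0*132 = 0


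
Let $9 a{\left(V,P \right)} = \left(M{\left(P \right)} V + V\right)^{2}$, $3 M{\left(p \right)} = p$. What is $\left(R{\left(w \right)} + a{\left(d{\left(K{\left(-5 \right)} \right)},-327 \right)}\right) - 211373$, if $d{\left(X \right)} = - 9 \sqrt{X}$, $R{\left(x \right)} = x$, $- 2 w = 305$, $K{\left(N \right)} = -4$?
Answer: $- \frac{1262859}{2} \approx -6.3143 \cdot 10^{5}$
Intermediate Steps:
$M{\left(p \right)} = \frac{p}{3}$
$w = - \frac{305}{2}$ ($w = \left(- \frac{1}{2}\right) 305 = - \frac{305}{2} \approx -152.5$)
$a{\left(V,P \right)} = \frac{\left(V + \frac{P V}{3}\right)^{2}}{9}$ ($a{\left(V,P \right)} = \frac{\left(\frac{P}{3} V + V\right)^{2}}{9} = \frac{\left(\frac{P V}{3} + V\right)^{2}}{9} = \frac{\left(V + \frac{P V}{3}\right)^{2}}{9}$)
$\left(R{\left(w \right)} + a{\left(d{\left(K{\left(-5 \right)} \right)},-327 \right)}\right) - 211373 = \left(- \frac{305}{2} + \frac{\left(- 9 \sqrt{-4}\right)^{2} \left(3 - 327\right)^{2}}{81}\right) - 211373 = \left(- \frac{305}{2} + \frac{\left(- 9 \cdot 2 i\right)^{2} \left(-324\right)^{2}}{81}\right) - 211373 = \left(- \frac{305}{2} + \frac{1}{81} \left(- 18 i\right)^{2} \cdot 104976\right) - 211373 = \left(- \frac{305}{2} + \frac{1}{81} \left(-324\right) 104976\right) - 211373 = \left(- \frac{305}{2} - 419904\right) - 211373 = - \frac{840113}{2} - 211373 = - \frac{1262859}{2}$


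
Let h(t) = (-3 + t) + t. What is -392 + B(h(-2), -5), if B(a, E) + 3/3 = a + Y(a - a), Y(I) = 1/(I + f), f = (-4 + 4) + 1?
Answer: -399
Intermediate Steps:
f = 1 (f = 0 + 1 = 1)
Y(I) = 1/(1 + I) (Y(I) = 1/(I + 1) = 1/(1 + I))
h(t) = -3 + 2*t
B(a, E) = a (B(a, E) = -1 + (a + 1/(1 + (a - a))) = -1 + (a + 1/(1 + 0)) = -1 + (a + 1/1) = -1 + (a + 1) = -1 + (1 + a) = a)
-392 + B(h(-2), -5) = -392 + (-3 + 2*(-2)) = -392 + (-3 - 4) = -392 - 7 = -399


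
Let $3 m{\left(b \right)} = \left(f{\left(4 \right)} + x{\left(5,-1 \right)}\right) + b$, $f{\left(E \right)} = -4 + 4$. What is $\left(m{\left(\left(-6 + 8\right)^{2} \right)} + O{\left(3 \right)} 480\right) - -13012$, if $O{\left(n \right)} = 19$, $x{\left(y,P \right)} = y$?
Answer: $22135$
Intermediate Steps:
$f{\left(E \right)} = 0$
$m{\left(b \right)} = \frac{5}{3} + \frac{b}{3}$ ($m{\left(b \right)} = \frac{\left(0 + 5\right) + b}{3} = \frac{5 + b}{3} = \frac{5}{3} + \frac{b}{3}$)
$\left(m{\left(\left(-6 + 8\right)^{2} \right)} + O{\left(3 \right)} 480\right) - -13012 = \left(\left(\frac{5}{3} + \frac{\left(-6 + 8\right)^{2}}{3}\right) + 19 \cdot 480\right) - -13012 = \left(\left(\frac{5}{3} + \frac{2^{2}}{3}\right) + 9120\right) + \left(-155448 + 168460\right) = \left(\left(\frac{5}{3} + \frac{1}{3} \cdot 4\right) + 9120\right) + 13012 = \left(\left(\frac{5}{3} + \frac{4}{3}\right) + 9120\right) + 13012 = \left(3 + 9120\right) + 13012 = 9123 + 13012 = 22135$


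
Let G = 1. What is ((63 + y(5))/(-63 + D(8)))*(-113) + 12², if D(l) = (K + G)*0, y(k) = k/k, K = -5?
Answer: 16304/63 ≈ 258.79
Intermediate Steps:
y(k) = 1
D(l) = 0 (D(l) = (-5 + 1)*0 = -4*0 = 0)
((63 + y(5))/(-63 + D(8)))*(-113) + 12² = ((63 + 1)/(-63 + 0))*(-113) + 12² = (64/(-63))*(-113) + 144 = (64*(-1/63))*(-113) + 144 = -64/63*(-113) + 144 = 7232/63 + 144 = 16304/63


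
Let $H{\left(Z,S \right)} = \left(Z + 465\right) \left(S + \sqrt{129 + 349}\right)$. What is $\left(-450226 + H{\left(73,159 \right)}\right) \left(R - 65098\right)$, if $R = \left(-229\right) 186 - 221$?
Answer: $39354144492 - 58057194 \sqrt{478} \approx 3.8085 \cdot 10^{10}$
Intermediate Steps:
$H{\left(Z,S \right)} = \left(465 + Z\right) \left(S + \sqrt{478}\right)$
$R = -42815$ ($R = -42594 - 221 = -42815$)
$\left(-450226 + H{\left(73,159 \right)}\right) \left(R - 65098\right) = \left(-450226 + \left(465 \cdot 159 + 465 \sqrt{478} + 159 \cdot 73 + 73 \sqrt{478}\right)\right) \left(-42815 - 65098\right) = \left(-450226 + \left(73935 + 465 \sqrt{478} + 11607 + 73 \sqrt{478}\right)\right) \left(-107913\right) = \left(-450226 + \left(85542 + 538 \sqrt{478}\right)\right) \left(-107913\right) = \left(-364684 + 538 \sqrt{478}\right) \left(-107913\right) = 39354144492 - 58057194 \sqrt{478}$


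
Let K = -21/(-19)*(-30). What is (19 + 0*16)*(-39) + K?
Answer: -14709/19 ≈ -774.16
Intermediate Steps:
K = -630/19 (K = -21*(-1/19)*(-30) = (21/19)*(-30) = -630/19 ≈ -33.158)
(19 + 0*16)*(-39) + K = (19 + 0*16)*(-39) - 630/19 = (19 + 0)*(-39) - 630/19 = 19*(-39) - 630/19 = -741 - 630/19 = -14709/19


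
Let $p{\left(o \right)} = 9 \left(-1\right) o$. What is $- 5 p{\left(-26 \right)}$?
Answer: $-1170$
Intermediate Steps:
$p{\left(o \right)} = - 9 o$
$- 5 p{\left(-26 \right)} = - 5 \left(\left(-9\right) \left(-26\right)\right) = \left(-5\right) 234 = -1170$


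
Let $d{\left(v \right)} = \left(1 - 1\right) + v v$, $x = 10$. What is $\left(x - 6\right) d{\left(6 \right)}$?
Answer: $144$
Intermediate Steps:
$d{\left(v \right)} = v^{2}$ ($d{\left(v \right)} = 0 + v^{2} = v^{2}$)
$\left(x - 6\right) d{\left(6 \right)} = \left(10 - 6\right) 6^{2} = 4 \cdot 36 = 144$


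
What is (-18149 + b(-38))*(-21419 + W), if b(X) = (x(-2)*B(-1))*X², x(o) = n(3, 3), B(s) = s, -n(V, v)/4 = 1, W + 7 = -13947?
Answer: 437670129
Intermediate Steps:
W = -13954 (W = -7 - 13947 = -13954)
n(V, v) = -4 (n(V, v) = -4*1 = -4)
x(o) = -4
b(X) = 4*X² (b(X) = (-4*(-1))*X² = 4*X²)
(-18149 + b(-38))*(-21419 + W) = (-18149 + 4*(-38)²)*(-21419 - 13954) = (-18149 + 4*1444)*(-35373) = (-18149 + 5776)*(-35373) = -12373*(-35373) = 437670129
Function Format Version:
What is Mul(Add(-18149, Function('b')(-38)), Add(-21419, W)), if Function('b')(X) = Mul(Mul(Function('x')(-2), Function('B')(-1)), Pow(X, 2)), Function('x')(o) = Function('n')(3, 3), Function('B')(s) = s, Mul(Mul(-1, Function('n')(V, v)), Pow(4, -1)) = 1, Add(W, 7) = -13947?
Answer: 437670129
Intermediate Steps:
W = -13954 (W = Add(-7, -13947) = -13954)
Function('n')(V, v) = -4 (Function('n')(V, v) = Mul(-4, 1) = -4)
Function('x')(o) = -4
Function('b')(X) = Mul(4, Pow(X, 2)) (Function('b')(X) = Mul(Mul(-4, -1), Pow(X, 2)) = Mul(4, Pow(X, 2)))
Mul(Add(-18149, Function('b')(-38)), Add(-21419, W)) = Mul(Add(-18149, Mul(4, Pow(-38, 2))), Add(-21419, -13954)) = Mul(Add(-18149, Mul(4, 1444)), -35373) = Mul(Add(-18149, 5776), -35373) = Mul(-12373, -35373) = 437670129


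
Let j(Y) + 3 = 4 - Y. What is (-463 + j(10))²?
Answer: 222784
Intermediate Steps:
j(Y) = 1 - Y (j(Y) = -3 + (4 - Y) = 1 - Y)
(-463 + j(10))² = (-463 + (1 - 1*10))² = (-463 + (1 - 10))² = (-463 - 9)² = (-472)² = 222784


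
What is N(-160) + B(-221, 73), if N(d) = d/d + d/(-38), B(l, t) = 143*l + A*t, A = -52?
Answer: -672482/19 ≈ -35394.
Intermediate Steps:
B(l, t) = -52*t + 143*l (B(l, t) = 143*l - 52*t = -52*t + 143*l)
N(d) = 1 - d/38 (N(d) = 1 + d*(-1/38) = 1 - d/38)
N(-160) + B(-221, 73) = (1 - 1/38*(-160)) + (-52*73 + 143*(-221)) = (1 + 80/19) + (-3796 - 31603) = 99/19 - 35399 = -672482/19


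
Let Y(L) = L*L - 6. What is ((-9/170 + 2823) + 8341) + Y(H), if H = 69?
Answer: 2706221/170 ≈ 15919.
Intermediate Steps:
Y(L) = -6 + L**2 (Y(L) = L**2 - 6 = -6 + L**2)
((-9/170 + 2823) + 8341) + Y(H) = ((-9/170 + 2823) + 8341) + (-6 + 69**2) = ((-9*1/170 + 2823) + 8341) + (-6 + 4761) = ((-9/170 + 2823) + 8341) + 4755 = (479901/170 + 8341) + 4755 = 1897871/170 + 4755 = 2706221/170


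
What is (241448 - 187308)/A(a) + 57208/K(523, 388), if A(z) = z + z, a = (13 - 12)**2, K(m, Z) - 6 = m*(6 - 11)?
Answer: 70568422/2609 ≈ 27048.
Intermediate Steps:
K(m, Z) = 6 - 5*m (K(m, Z) = 6 + m*(6 - 11) = 6 + m*(-5) = 6 - 5*m)
a = 1 (a = 1**2 = 1)
A(z) = 2*z
(241448 - 187308)/A(a) + 57208/K(523, 388) = (241448 - 187308)/((2*1)) + 57208/(6 - 5*523) = 54140/2 + 57208/(6 - 2615) = 54140*(1/2) + 57208/(-2609) = 27070 + 57208*(-1/2609) = 27070 - 57208/2609 = 70568422/2609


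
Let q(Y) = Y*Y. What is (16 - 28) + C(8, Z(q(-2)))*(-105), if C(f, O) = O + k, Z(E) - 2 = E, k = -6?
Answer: -12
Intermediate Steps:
q(Y) = Y²
Z(E) = 2 + E
C(f, O) = -6 + O (C(f, O) = O - 6 = -6 + O)
(16 - 28) + C(8, Z(q(-2)))*(-105) = (16 - 28) + (-6 + (2 + (-2)²))*(-105) = -12 + (-6 + (2 + 4))*(-105) = -12 + (-6 + 6)*(-105) = -12 + 0*(-105) = -12 + 0 = -12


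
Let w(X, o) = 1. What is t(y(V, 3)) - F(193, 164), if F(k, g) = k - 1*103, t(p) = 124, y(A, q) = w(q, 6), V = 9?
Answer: 34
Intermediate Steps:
y(A, q) = 1
F(k, g) = -103 + k (F(k, g) = k - 103 = -103 + k)
t(y(V, 3)) - F(193, 164) = 124 - (-103 + 193) = 124 - 1*90 = 124 - 90 = 34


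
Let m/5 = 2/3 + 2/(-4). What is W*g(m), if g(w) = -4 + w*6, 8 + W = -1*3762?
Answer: -3770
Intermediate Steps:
m = ⅚ (m = 5*(2/3 + 2/(-4)) = 5*(2*(⅓) + 2*(-¼)) = 5*(⅔ - ½) = 5*(⅙) = ⅚ ≈ 0.83333)
W = -3770 (W = -8 - 1*3762 = -8 - 3762 = -3770)
g(w) = -4 + 6*w
W*g(m) = -3770*(-4 + 6*(⅚)) = -3770*(-4 + 5) = -3770*1 = -3770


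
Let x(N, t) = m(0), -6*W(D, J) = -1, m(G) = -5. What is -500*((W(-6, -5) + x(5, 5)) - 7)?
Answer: 17750/3 ≈ 5916.7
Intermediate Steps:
W(D, J) = ⅙ (W(D, J) = -⅙*(-1) = ⅙)
x(N, t) = -5
-500*((W(-6, -5) + x(5, 5)) - 7) = -500*((⅙ - 5) - 7) = -500*(-29/6 - 7) = -500*(-71/6) = 17750/3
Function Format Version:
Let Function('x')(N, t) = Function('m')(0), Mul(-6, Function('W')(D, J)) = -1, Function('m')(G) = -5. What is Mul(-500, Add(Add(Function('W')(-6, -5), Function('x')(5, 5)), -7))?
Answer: Rational(17750, 3) ≈ 5916.7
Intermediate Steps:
Function('W')(D, J) = Rational(1, 6) (Function('W')(D, J) = Mul(Rational(-1, 6), -1) = Rational(1, 6))
Function('x')(N, t) = -5
Mul(-500, Add(Add(Function('W')(-6, -5), Function('x')(5, 5)), -7)) = Mul(-500, Add(Add(Rational(1, 6), -5), -7)) = Mul(-500, Add(Rational(-29, 6), -7)) = Mul(-500, Rational(-71, 6)) = Rational(17750, 3)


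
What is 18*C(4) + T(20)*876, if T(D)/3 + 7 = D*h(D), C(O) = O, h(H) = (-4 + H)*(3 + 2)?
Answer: 4186476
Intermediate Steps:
h(H) = -20 + 5*H (h(H) = (-4 + H)*5 = -20 + 5*H)
T(D) = -21 + 3*D*(-20 + 5*D) (T(D) = -21 + 3*(D*(-20 + 5*D)) = -21 + 3*D*(-20 + 5*D))
18*C(4) + T(20)*876 = 18*4 + (-21 + 15*20*(-4 + 20))*876 = 72 + (-21 + 15*20*16)*876 = 72 + (-21 + 4800)*876 = 72 + 4779*876 = 72 + 4186404 = 4186476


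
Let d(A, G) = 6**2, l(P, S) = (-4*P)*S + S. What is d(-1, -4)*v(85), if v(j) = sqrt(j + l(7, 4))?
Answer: 36*I*sqrt(23) ≈ 172.65*I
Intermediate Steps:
l(P, S) = S - 4*P*S (l(P, S) = -4*P*S + S = S - 4*P*S)
v(j) = sqrt(-108 + j) (v(j) = sqrt(j + 4*(1 - 4*7)) = sqrt(j + 4*(1 - 28)) = sqrt(j + 4*(-27)) = sqrt(j - 108) = sqrt(-108 + j))
d(A, G) = 36
d(-1, -4)*v(85) = 36*sqrt(-108 + 85) = 36*sqrt(-23) = 36*(I*sqrt(23)) = 36*I*sqrt(23)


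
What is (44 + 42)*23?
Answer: 1978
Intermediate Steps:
(44 + 42)*23 = 86*23 = 1978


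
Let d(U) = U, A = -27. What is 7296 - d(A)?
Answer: 7323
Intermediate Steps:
7296 - d(A) = 7296 - 1*(-27) = 7296 + 27 = 7323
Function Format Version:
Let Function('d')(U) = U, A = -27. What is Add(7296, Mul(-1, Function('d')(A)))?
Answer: 7323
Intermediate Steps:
Add(7296, Mul(-1, Function('d')(A))) = Add(7296, Mul(-1, -27)) = Add(7296, 27) = 7323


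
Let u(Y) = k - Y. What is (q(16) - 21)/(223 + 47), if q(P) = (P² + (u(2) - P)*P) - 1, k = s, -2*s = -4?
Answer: -11/135 ≈ -0.081481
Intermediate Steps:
s = 2 (s = -½*(-4) = 2)
k = 2
u(Y) = 2 - Y
q(P) = -1 (q(P) = (P² + ((2 - 1*2) - P)*P) - 1 = (P² + ((2 - 2) - P)*P) - 1 = (P² + (0 - P)*P) - 1 = (P² + (-P)*P) - 1 = (P² - P²) - 1 = 0 - 1 = -1)
(q(16) - 21)/(223 + 47) = (-1 - 21)/(223 + 47) = -22/270 = -22*1/270 = -11/135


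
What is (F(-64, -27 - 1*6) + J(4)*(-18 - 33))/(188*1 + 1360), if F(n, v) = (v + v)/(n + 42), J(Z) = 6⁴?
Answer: -22031/516 ≈ -42.696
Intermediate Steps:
J(Z) = 1296
F(n, v) = 2*v/(42 + n) (F(n, v) = (2*v)/(42 + n) = 2*v/(42 + n))
(F(-64, -27 - 1*6) + J(4)*(-18 - 33))/(188*1 + 1360) = (2*(-27 - 1*6)/(42 - 64) + 1296*(-18 - 33))/(188*1 + 1360) = (2*(-27 - 6)/(-22) + 1296*(-51))/(188 + 1360) = (2*(-33)*(-1/22) - 66096)/1548 = (3 - 66096)*(1/1548) = -66093*1/1548 = -22031/516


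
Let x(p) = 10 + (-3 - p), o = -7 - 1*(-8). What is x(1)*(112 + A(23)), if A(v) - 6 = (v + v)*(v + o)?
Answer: 7332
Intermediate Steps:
o = 1 (o = -7 + 8 = 1)
A(v) = 6 + 2*v*(1 + v) (A(v) = 6 + (v + v)*(v + 1) = 6 + (2*v)*(1 + v) = 6 + 2*v*(1 + v))
x(p) = 7 - p
x(1)*(112 + A(23)) = (7 - 1*1)*(112 + (6 + 2*23 + 2*23²)) = (7 - 1)*(112 + (6 + 46 + 2*529)) = 6*(112 + (6 + 46 + 1058)) = 6*(112 + 1110) = 6*1222 = 7332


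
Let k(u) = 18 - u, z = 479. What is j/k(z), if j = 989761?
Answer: -989761/461 ≈ -2147.0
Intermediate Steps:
j/k(z) = 989761/(18 - 1*479) = 989761/(18 - 479) = 989761/(-461) = 989761*(-1/461) = -989761/461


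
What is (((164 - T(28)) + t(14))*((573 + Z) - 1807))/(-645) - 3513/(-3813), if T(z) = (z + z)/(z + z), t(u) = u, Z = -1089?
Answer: 174451212/273265 ≈ 638.40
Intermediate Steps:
T(z) = 1 (T(z) = (2*z)/((2*z)) = (2*z)*(1/(2*z)) = 1)
(((164 - T(28)) + t(14))*((573 + Z) - 1807))/(-645) - 3513/(-3813) = (((164 - 1*1) + 14)*((573 - 1089) - 1807))/(-645) - 3513/(-3813) = (((164 - 1) + 14)*(-516 - 1807))*(-1/645) - 3513*(-1/3813) = ((163 + 14)*(-2323))*(-1/645) + 1171/1271 = (177*(-2323))*(-1/645) + 1171/1271 = -411171*(-1/645) + 1171/1271 = 137057/215 + 1171/1271 = 174451212/273265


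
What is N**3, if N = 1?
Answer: 1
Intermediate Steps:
N**3 = 1**3 = 1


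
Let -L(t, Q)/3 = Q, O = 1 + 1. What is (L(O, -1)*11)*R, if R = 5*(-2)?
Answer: -330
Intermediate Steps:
O = 2
L(t, Q) = -3*Q
R = -10
(L(O, -1)*11)*R = (-3*(-1)*11)*(-10) = (3*11)*(-10) = 33*(-10) = -330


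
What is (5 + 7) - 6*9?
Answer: -42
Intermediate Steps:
(5 + 7) - 6*9 = 12 - 54 = -42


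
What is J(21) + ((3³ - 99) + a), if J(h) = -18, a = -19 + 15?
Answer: -94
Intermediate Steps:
a = -4
J(21) + ((3³ - 99) + a) = -18 + ((3³ - 99) - 4) = -18 + ((27 - 99) - 4) = -18 + (-72 - 4) = -18 - 76 = -94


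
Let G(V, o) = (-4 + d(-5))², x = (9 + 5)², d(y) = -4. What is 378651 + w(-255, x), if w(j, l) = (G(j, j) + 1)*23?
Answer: 380146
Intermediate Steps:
x = 196 (x = 14² = 196)
G(V, o) = 64 (G(V, o) = (-4 - 4)² = (-8)² = 64)
w(j, l) = 1495 (w(j, l) = (64 + 1)*23 = 65*23 = 1495)
378651 + w(-255, x) = 378651 + 1495 = 380146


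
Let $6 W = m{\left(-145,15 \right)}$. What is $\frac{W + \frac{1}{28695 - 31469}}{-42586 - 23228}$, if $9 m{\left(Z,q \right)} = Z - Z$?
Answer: $\frac{1}{182568036} \approx 5.4774 \cdot 10^{-9}$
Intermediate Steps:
$m{\left(Z,q \right)} = 0$ ($m{\left(Z,q \right)} = \frac{Z - Z}{9} = \frac{1}{9} \cdot 0 = 0$)
$W = 0$ ($W = \frac{1}{6} \cdot 0 = 0$)
$\frac{W + \frac{1}{28695 - 31469}}{-42586 - 23228} = \frac{0 + \frac{1}{28695 - 31469}}{-42586 - 23228} = \frac{0 + \frac{1}{-2774}}{-65814} = \left(0 - \frac{1}{2774}\right) \left(- \frac{1}{65814}\right) = \left(- \frac{1}{2774}\right) \left(- \frac{1}{65814}\right) = \frac{1}{182568036}$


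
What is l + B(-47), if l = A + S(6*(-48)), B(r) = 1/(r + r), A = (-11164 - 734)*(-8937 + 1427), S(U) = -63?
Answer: 8399268197/94 ≈ 8.9354e+7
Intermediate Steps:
A = 89353980 (A = -11898*(-7510) = 89353980)
B(r) = 1/(2*r)
l = 89353917 (l = 89353980 - 63 = 89353917)
l + B(-47) = 89353917 + (½)/(-47) = 89353917 + (½)*(-1/47) = 89353917 - 1/94 = 8399268197/94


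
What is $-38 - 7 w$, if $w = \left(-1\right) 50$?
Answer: $312$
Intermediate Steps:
$w = -50$
$-38 - 7 w = -38 - -350 = -38 + 350 = 312$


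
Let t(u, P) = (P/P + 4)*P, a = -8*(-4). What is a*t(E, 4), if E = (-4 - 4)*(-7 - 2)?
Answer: 640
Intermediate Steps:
a = 32
E = 72 (E = -8*(-9) = 72)
t(u, P) = 5*P (t(u, P) = (1 + 4)*P = 5*P)
a*t(E, 4) = 32*(5*4) = 32*20 = 640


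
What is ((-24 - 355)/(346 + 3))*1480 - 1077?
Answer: -936793/349 ≈ -2684.2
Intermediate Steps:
((-24 - 355)/(346 + 3))*1480 - 1077 = -379/349*1480 - 1077 = -560920/349 - 1077 = -936793/349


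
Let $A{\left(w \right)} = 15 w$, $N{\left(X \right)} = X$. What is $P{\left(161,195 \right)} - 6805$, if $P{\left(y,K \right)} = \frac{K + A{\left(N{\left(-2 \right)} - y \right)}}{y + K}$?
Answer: $- \frac{1212415}{178} \approx -6811.3$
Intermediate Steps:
$P{\left(y,K \right)} = \frac{-30 + K - 15 y}{K + y}$ ($P{\left(y,K \right)} = \frac{K + 15 \left(-2 - y\right)}{y + K} = \frac{K - \left(30 + 15 y\right)}{K + y} = \frac{-30 + K - 15 y}{K + y}$)
$P{\left(161,195 \right)} - 6805 = \frac{-30 + 195 - 2415}{195 + 161} - 6805 = \frac{-30 + 195 - 2415}{356} - 6805 = \frac{1}{356} \left(-2250\right) - 6805 = - \frac{1125}{178} - 6805 = - \frac{1212415}{178}$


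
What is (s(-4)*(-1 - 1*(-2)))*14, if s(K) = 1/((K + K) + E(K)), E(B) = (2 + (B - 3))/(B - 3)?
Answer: -98/51 ≈ -1.9216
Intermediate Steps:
E(B) = (-1 + B)/(-3 + B) (E(B) = (2 + (-3 + B))/(-3 + B) = (-1 + B)/(-3 + B))
s(K) = 1/(2*K + (-1 + K)/(-3 + K)) (s(K) = 1/((K + K) + (-1 + K)/(-3 + K)) = 1/(2*K + (-1 + K)/(-3 + K)))
(s(-4)*(-1 - 1*(-2)))*14 = (((-3 - 4)/(-1 - 4 + 2*(-4)*(-3 - 4)))*(-1 - 1*(-2)))*14 = ((-7/(-1 - 4 + 2*(-4)*(-7)))*(-1 + 2))*14 = ((-7/(-1 - 4 + 56))*1)*14 = ((-7/51)*1)*14 = (((1/51)*(-7))*1)*14 = -7/51*1*14 = -7/51*14 = -98/51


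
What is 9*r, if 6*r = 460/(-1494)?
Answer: -115/249 ≈ -0.46185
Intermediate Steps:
r = -115/2241 (r = (460/(-1494))/6 = (460*(-1/1494))/6 = (⅙)*(-230/747) = -115/2241 ≈ -0.051316)
9*r = 9*(-115/2241) = -115/249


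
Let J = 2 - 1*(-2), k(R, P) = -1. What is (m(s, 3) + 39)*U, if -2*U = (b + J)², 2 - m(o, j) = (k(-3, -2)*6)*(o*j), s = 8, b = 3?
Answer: -9065/2 ≈ -4532.5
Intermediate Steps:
m(o, j) = 2 + 6*j*o (m(o, j) = 2 - (-1*6)*o*j = 2 - (-6)*j*o = 2 + 6*j*o)
J = 4 (J = 2 + 2 = 4)
U = -49/2 (U = -(3 + 4)²/2 = -½*7² = -½*49 = -49/2 ≈ -24.500)
(m(s, 3) + 39)*U = ((2 + 6*3*8) + 39)*(-49/2) = ((2 + 144) + 39)*(-49/2) = (146 + 39)*(-49/2) = 185*(-49/2) = -9065/2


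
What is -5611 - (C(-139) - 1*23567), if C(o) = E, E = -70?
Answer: 18026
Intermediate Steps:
C(o) = -70
-5611 - (C(-139) - 1*23567) = -5611 - (-70 - 1*23567) = -5611 - (-70 - 23567) = -5611 - 1*(-23637) = -5611 + 23637 = 18026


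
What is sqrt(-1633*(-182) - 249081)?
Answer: 25*sqrt(77) ≈ 219.37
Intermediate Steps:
sqrt(-1633*(-182) - 249081) = sqrt(297206 - 249081) = sqrt(48125) = 25*sqrt(77)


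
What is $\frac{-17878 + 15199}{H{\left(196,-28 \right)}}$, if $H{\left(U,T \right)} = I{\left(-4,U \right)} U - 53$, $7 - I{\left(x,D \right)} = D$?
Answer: $\frac{2679}{37097} \approx 0.072216$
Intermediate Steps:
$I{\left(x,D \right)} = 7 - D$
$H{\left(U,T \right)} = -53 + U \left(7 - U\right)$ ($H{\left(U,T \right)} = \left(7 - U\right) U - 53 = U \left(7 - U\right) - 53 = -53 + U \left(7 - U\right)$)
$\frac{-17878 + 15199}{H{\left(196,-28 \right)}} = \frac{-17878 + 15199}{-53 - 196 \left(-7 + 196\right)} = - \frac{2679}{-53 - 196 \cdot 189} = - \frac{2679}{-53 - 37044} = - \frac{2679}{-37097} = \left(-2679\right) \left(- \frac{1}{37097}\right) = \frac{2679}{37097}$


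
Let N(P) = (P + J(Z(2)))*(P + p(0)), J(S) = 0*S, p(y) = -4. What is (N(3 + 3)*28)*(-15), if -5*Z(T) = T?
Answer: -5040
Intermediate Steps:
Z(T) = -T/5
J(S) = 0
N(P) = P*(-4 + P) (N(P) = (P + 0)*(P - 4) = P*(-4 + P))
(N(3 + 3)*28)*(-15) = (((3 + 3)*(-4 + (3 + 3)))*28)*(-15) = ((6*(-4 + 6))*28)*(-15) = ((6*2)*28)*(-15) = (12*28)*(-15) = 336*(-15) = -5040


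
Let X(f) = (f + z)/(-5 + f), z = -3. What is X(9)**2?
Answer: 9/4 ≈ 2.2500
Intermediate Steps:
X(f) = (-3 + f)/(-5 + f) (X(f) = (f - 3)/(-5 + f) = (-3 + f)/(-5 + f))
X(9)**2 = ((-3 + 9)/(-5 + 9))**2 = (6/4)**2 = ((1/4)*6)**2 = (3/2)**2 = 9/4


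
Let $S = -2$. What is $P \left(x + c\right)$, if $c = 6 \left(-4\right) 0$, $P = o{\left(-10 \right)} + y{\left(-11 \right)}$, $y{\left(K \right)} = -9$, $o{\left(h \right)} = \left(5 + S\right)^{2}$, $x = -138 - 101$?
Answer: $0$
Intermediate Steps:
$x = -239$
$o{\left(h \right)} = 9$ ($o{\left(h \right)} = \left(5 - 2\right)^{2} = 3^{2} = 9$)
$P = 0$ ($P = 9 - 9 = 0$)
$c = 0$ ($c = \left(-24\right) 0 = 0$)
$P \left(x + c\right) = 0 \left(-239 + 0\right) = 0 \left(-239\right) = 0$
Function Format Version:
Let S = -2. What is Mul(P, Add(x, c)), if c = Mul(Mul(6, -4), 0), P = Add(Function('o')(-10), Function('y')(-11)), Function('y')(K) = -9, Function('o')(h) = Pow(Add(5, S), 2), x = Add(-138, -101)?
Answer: 0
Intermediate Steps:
x = -239
Function('o')(h) = 9 (Function('o')(h) = Pow(Add(5, -2), 2) = Pow(3, 2) = 9)
P = 0 (P = Add(9, -9) = 0)
c = 0 (c = Mul(-24, 0) = 0)
Mul(P, Add(x, c)) = Mul(0, Add(-239, 0)) = Mul(0, -239) = 0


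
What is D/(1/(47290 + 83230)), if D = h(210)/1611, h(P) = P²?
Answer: 639548000/179 ≈ 3.5729e+6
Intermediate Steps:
D = 4900/179 (D = 210²/1611 = 44100*(1/1611) = 4900/179 ≈ 27.374)
D/(1/(47290 + 83230)) = 4900/(179*(1/(47290 + 83230))) = 4900/(179*(1/130520)) = (4900/179)*130520 = 639548000/179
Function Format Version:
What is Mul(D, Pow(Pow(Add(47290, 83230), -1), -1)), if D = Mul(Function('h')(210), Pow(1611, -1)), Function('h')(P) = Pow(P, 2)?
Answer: Rational(639548000, 179) ≈ 3.5729e+6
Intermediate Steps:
D = Rational(4900, 179) (D = Mul(Pow(210, 2), Pow(1611, -1)) = Mul(44100, Rational(1, 1611)) = Rational(4900, 179) ≈ 27.374)
Mul(D, Pow(Pow(Add(47290, 83230), -1), -1)) = Mul(Rational(4900, 179), Pow(Pow(Add(47290, 83230), -1), -1)) = Mul(Rational(4900, 179), Pow(Pow(130520, -1), -1)) = Mul(Rational(4900, 179), Pow(Rational(1, 130520), -1)) = Mul(Rational(4900, 179), 130520) = Rational(639548000, 179)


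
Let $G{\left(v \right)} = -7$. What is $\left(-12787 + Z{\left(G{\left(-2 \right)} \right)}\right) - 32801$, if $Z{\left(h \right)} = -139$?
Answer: $-45727$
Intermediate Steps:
$\left(-12787 + Z{\left(G{\left(-2 \right)} \right)}\right) - 32801 = \left(-12787 - 139\right) - 32801 = -12926 - 32801 = -45727$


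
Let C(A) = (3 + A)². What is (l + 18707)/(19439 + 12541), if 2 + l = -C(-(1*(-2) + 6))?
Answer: 4676/7995 ≈ 0.58487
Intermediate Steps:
l = -3 (l = -2 - (3 - (1*(-2) + 6))² = -2 - (3 - (-2 + 6))² = -2 - (3 - 1*4)² = -2 - (3 - 4)² = -2 - 1*(-1)² = -2 - 1*1 = -2 - 1 = -3)
(l + 18707)/(19439 + 12541) = (-3 + 18707)/(19439 + 12541) = 18704/31980 = 18704*(1/31980) = 4676/7995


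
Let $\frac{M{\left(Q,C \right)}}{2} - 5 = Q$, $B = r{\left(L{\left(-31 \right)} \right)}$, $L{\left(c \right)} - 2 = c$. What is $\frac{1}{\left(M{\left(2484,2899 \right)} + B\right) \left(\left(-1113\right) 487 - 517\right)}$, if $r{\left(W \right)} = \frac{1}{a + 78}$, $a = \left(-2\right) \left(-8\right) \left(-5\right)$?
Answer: $- \frac{1}{2700532670} \approx -3.703 \cdot 10^{-10}$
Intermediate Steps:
$a = -80$ ($a = 16 \left(-5\right) = -80$)
$L{\left(c \right)} = 2 + c$
$r{\left(W \right)} = - \frac{1}{2}$ ($r{\left(W \right)} = \frac{1}{-80 + 78} = \frac{1}{-2} = - \frac{1}{2}$)
$B = - \frac{1}{2} \approx -0.5$
$M{\left(Q,C \right)} = 10 + 2 Q$
$\frac{1}{\left(M{\left(2484,2899 \right)} + B\right) \left(\left(-1113\right) 487 - 517\right)} = \frac{1}{\left(\left(10 + 2 \cdot 2484\right) - \frac{1}{2}\right) \left(\left(-1113\right) 487 - 517\right)} = \frac{1}{\left(\left(10 + 4968\right) - \frac{1}{2}\right) \left(-542031 - 517\right)} = \frac{1}{\left(4978 - \frac{1}{2}\right) \left(-542548\right)} = \frac{1}{\frac{9955}{2}} \left(- \frac{1}{542548}\right) = \frac{2}{9955} \left(- \frac{1}{542548}\right) = - \frac{1}{2700532670}$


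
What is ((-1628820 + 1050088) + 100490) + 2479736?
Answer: 2001494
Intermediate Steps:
((-1628820 + 1050088) + 100490) + 2479736 = (-578732 + 100490) + 2479736 = -478242 + 2479736 = 2001494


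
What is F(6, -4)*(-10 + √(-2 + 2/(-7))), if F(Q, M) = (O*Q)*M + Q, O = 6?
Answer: 1380 - 552*I*√7/7 ≈ 1380.0 - 208.64*I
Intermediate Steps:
F(Q, M) = Q + 6*M*Q (F(Q, M) = (6*Q)*M + Q = 6*M*Q + Q = Q + 6*M*Q)
F(6, -4)*(-10 + √(-2 + 2/(-7))) = (6*(1 + 6*(-4)))*(-10 + √(-2 + 2/(-7))) = (6*(1 - 24))*(-10 + √(-2 + 2*(-⅐))) = (6*(-23))*(-10 + √(-2 - 2/7)) = -138*(-10 + √(-16/7)) = -138*(-10 + 4*I*√7/7) = 1380 - 552*I*√7/7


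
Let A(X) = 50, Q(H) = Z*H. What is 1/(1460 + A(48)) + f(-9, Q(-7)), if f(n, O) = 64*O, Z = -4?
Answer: 2705921/1510 ≈ 1792.0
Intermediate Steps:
Q(H) = -4*H
1/(1460 + A(48)) + f(-9, Q(-7)) = 1/(1460 + 50) + 64*(-4*(-7)) = 1/1510 + 64*28 = 1/1510 + 1792 = 2705921/1510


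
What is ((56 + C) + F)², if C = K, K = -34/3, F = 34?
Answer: 55696/9 ≈ 6188.4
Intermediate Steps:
K = -34/3 (K = -34*⅓ = -34/3 ≈ -11.333)
C = -34/3 ≈ -11.333
((56 + C) + F)² = ((56 - 34/3) + 34)² = (134/3 + 34)² = (236/3)² = 55696/9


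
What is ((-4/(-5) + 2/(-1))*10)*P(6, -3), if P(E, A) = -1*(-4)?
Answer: -48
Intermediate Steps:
P(E, A) = 4
((-4/(-5) + 2/(-1))*10)*P(6, -3) = ((-4/(-5) + 2/(-1))*10)*4 = ((-4*(-⅕) + 2*(-1))*10)*4 = ((⅘ - 2)*10)*4 = -6/5*10*4 = -12*4 = -48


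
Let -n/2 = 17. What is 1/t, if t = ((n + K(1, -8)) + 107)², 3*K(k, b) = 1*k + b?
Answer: 9/44944 ≈ 0.00020025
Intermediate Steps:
n = -34 (n = -2*17 = -34)
K(k, b) = b/3 + k/3 (K(k, b) = (1*k + b)/3 = (k + b)/3 = (b + k)/3 = b/3 + k/3)
t = 44944/9 (t = ((-34 + ((⅓)*(-8) + (⅓)*1)) + 107)² = ((-34 + (-8/3 + ⅓)) + 107)² = ((-34 - 7/3) + 107)² = (-109/3 + 107)² = (212/3)² = 44944/9 ≈ 4993.8)
1/t = 1/(44944/9) = 9/44944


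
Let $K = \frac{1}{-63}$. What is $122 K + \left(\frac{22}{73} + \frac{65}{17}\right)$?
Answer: $\frac{171095}{78183} \approx 2.1884$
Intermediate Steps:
$K = - \frac{1}{63} \approx -0.015873$
$122 K + \left(\frac{22}{73} + \frac{65}{17}\right) = 122 \left(- \frac{1}{63}\right) + \left(\frac{22}{73} + \frac{65}{17}\right) = - \frac{122}{63} + \left(22 \cdot \frac{1}{73} + 65 \cdot \frac{1}{17}\right) = - \frac{122}{63} + \left(\frac{22}{73} + \frac{65}{17}\right) = - \frac{122}{63} + \frac{5119}{1241} = \frac{171095}{78183}$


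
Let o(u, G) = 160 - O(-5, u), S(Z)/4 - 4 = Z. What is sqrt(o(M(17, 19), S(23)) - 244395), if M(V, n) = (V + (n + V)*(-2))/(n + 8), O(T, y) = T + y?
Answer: I*sqrt(19782465)/9 ≈ 494.19*I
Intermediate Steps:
S(Z) = 16 + 4*Z
M(V, n) = (-V - 2*n)/(8 + n) (M(V, n) = (V + (V + n)*(-2))/(8 + n) = (V + (-2*V - 2*n))/(8 + n) = (-V - 2*n)/(8 + n))
o(u, G) = 165 - u (o(u, G) = 160 - (-5 + u) = 160 + (5 - u) = 165 - u)
sqrt(o(M(17, 19), S(23)) - 244395) = sqrt((165 - (-1*17 - 2*19)/(8 + 19)) - 244395) = sqrt((165 - (-17 - 38)/27) - 244395) = sqrt((165 - (-55)/27) - 244395) = sqrt((165 - 1*(-55/27)) - 244395) = sqrt((165 + 55/27) - 244395) = sqrt(4510/27 - 244395) = sqrt(-6594155/27) = I*sqrt(19782465)/9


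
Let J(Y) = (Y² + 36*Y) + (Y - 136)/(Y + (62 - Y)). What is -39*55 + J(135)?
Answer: 1298279/62 ≈ 20940.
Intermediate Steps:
J(Y) = -68/31 + Y² + 2233*Y/62 (J(Y) = (Y² + 36*Y) + (-136 + Y)/62 = (Y² + 36*Y) + (-136 + Y)*(1/62) = (Y² + 36*Y) + (-68/31 + Y/62) = -68/31 + Y² + 2233*Y/62)
-39*55 + J(135) = -39*55 + (-68/31 + 135² + (2233/62)*135) = -2145 + (-68/31 + 18225 + 301455/62) = -2145 + 1431269/62 = 1298279/62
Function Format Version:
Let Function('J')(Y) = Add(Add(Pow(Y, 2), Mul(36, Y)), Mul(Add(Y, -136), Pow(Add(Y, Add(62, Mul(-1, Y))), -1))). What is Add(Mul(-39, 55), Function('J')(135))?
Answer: Rational(1298279, 62) ≈ 20940.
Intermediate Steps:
Function('J')(Y) = Add(Rational(-68, 31), Pow(Y, 2), Mul(Rational(2233, 62), Y)) (Function('J')(Y) = Add(Add(Pow(Y, 2), Mul(36, Y)), Mul(Add(-136, Y), Pow(62, -1))) = Add(Add(Pow(Y, 2), Mul(36, Y)), Mul(Add(-136, Y), Rational(1, 62))) = Add(Add(Pow(Y, 2), Mul(36, Y)), Add(Rational(-68, 31), Mul(Rational(1, 62), Y))) = Add(Rational(-68, 31), Pow(Y, 2), Mul(Rational(2233, 62), Y)))
Add(Mul(-39, 55), Function('J')(135)) = Add(Mul(-39, 55), Add(Rational(-68, 31), Pow(135, 2), Mul(Rational(2233, 62), 135))) = Add(-2145, Add(Rational(-68, 31), 18225, Rational(301455, 62))) = Add(-2145, Rational(1431269, 62)) = Rational(1298279, 62)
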